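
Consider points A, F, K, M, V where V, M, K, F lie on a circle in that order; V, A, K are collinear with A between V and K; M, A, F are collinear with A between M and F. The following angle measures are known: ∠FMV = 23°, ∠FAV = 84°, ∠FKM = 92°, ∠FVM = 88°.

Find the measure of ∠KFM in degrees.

1. ∠FKV = 23°  [same arc VF]
2. ∠FAK = 96°  [linear pair at A on VK]
3. ∠KFM = 61°  [△KAF]

∠KFM = 61°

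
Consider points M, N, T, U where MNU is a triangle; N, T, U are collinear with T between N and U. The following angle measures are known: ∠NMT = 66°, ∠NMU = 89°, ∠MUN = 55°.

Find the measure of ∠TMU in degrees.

1. ∠MNU = 36°  [△MNU]
2. ∠MUT = 55°  [T on ray UN]
3. ∠MNT = 36°  [T on ray NU]
4. ∠MTN = 78°  [△MNT]
5. ∠MTU = 102°  [linear pair at T on NU]
6. ∠TMU = 23°  [△MTU]

∠TMU = 23°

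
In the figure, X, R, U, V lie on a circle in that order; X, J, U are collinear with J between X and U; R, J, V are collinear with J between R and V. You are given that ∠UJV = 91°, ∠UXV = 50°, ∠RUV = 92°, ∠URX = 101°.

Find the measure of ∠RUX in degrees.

1. ∠RJX = 91°  [vertical angles at J]
2. ∠URV = 50°  [same arc UV]
3. ∠RJU = 89°  [linear pair at J on XU]
4. ∠RUX = 41°  [△RJU]

∠RUX = 41°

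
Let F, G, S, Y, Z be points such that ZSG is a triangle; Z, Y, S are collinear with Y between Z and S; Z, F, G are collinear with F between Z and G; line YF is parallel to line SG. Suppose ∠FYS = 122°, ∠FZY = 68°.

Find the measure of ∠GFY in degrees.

∠GFY = 126°

1. ∠FYZ = 58°  [linear pair at Y on ZS]
2. ∠YFZ = 54°  [△ZYF]
3. ∠GFY = 126°  [linear pair at F on ZG]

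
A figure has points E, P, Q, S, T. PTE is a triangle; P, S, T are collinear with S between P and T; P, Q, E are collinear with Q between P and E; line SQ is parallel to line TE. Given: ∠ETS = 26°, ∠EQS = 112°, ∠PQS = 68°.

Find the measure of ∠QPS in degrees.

∠QPS = 86°

1. ∠ETP = 26°  [S on ray TP]
2. ∠PET = 68°  [SQ∥TE, corresponding at Q]
3. ∠EPT = 86°  [△PTE]
4. ∠QPS = 86°  [S on PT, Q on PE]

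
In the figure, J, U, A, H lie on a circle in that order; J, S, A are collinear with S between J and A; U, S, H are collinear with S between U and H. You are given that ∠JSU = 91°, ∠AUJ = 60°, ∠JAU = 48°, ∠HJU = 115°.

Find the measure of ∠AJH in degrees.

∠AJH = 43°

1. ∠ASH = 91°  [vertical angles at S]
2. ∠JHU = 48°  [same arc JU]
3. ∠HSJ = 89°  [linear pair at S on JA]
4. ∠AJH = 43°  [△JSH]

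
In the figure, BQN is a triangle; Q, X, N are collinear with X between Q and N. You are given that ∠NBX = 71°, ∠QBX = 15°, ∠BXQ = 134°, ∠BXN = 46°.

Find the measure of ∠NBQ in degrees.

∠NBQ = 86°

1. ∠BNX = 63°  [△BXN]
2. ∠BQX = 31°  [△BQX]
3. ∠BNQ = 63°  [X on ray NQ]
4. ∠BQN = 31°  [X on ray QN]
5. ∠NBQ = 86°  [△BQN]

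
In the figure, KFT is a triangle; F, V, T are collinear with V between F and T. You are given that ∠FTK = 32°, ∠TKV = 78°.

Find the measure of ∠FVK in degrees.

1. ∠KTV = 32°  [V on ray TF]
2. ∠KVT = 70°  [△KVT]
3. ∠FVK = 110°  [linear pair at V on FT]

∠FVK = 110°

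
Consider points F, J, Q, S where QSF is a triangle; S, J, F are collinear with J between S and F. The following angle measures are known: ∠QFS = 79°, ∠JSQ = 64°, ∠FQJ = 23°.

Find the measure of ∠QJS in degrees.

∠QJS = 102°

1. ∠JFQ = 79°  [J on ray FS]
2. ∠FJQ = 78°  [△QJF]
3. ∠QJS = 102°  [linear pair at J on SF]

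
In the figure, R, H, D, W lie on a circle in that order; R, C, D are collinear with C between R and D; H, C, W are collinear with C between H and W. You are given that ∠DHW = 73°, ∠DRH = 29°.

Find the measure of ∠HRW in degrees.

1. ∠DWH = 29°  [same arc HD]
2. ∠HDW = 78°  [△HDW]
3. ∠HRW = 102°  [cyclic RHDW, opposite ∠R+∠D]

∠HRW = 102°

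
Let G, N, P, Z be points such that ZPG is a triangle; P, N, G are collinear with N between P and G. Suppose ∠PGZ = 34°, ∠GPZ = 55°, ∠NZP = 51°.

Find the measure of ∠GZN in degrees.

∠GZN = 40°

1. ∠NGZ = 34°  [N on ray GP]
2. ∠NPZ = 55°  [N on ray PG]
3. ∠PNZ = 74°  [△ZPN]
4. ∠GNZ = 106°  [linear pair at N on PG]
5. ∠GZN = 40°  [△ZNG]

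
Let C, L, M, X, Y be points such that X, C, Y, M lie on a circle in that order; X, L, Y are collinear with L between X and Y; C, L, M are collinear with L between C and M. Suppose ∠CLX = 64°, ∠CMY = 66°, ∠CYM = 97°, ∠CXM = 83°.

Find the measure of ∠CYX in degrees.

∠CYX = 47°

1. ∠CLY = 116°  [linear pair at L on XY]
2. ∠MCY = 17°  [△CYM]
3. ∠CYX = 47°  [△CLY]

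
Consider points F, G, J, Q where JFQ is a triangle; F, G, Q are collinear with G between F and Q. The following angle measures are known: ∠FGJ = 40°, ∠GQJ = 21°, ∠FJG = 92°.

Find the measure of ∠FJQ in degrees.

1. ∠GFJ = 48°  [△JFG]
2. ∠FQJ = 21°  [G on ray QF]
3. ∠JFQ = 48°  [G on ray FQ]
4. ∠FJQ = 111°  [△JFQ]

∠FJQ = 111°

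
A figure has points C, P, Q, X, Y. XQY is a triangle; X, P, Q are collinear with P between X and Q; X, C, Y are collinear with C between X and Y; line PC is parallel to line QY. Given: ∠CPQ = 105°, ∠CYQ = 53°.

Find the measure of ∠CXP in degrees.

1. ∠CPX = 75°  [linear pair at P on XQ]
2. ∠QYX = 53°  [C on ray YX]
3. ∠XQY = 75°  [PC∥QY, corresponding at P]
4. ∠QXY = 52°  [△XQY]
5. ∠CXP = 52°  [P on XQ, C on XY]

∠CXP = 52°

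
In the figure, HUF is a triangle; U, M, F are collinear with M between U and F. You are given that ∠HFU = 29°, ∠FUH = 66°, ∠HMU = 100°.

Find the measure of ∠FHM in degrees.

1. ∠HFM = 29°  [M on ray FU]
2. ∠FMH = 80°  [linear pair at M on UF]
3. ∠FHM = 71°  [△HMF]

∠FHM = 71°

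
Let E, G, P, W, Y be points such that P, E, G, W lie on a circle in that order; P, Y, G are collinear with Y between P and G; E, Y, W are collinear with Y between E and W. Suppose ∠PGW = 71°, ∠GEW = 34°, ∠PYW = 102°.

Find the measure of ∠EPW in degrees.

1. ∠PEW = 71°  [same arc PW]
2. ∠GPW = 34°  [same arc GW]
3. ∠EWP = 44°  [△PYW]
4. ∠EPW = 65°  [△PEW]

∠EPW = 65°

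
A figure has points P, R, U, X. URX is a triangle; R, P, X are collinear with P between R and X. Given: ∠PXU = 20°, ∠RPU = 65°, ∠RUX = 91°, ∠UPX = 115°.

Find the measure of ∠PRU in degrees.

∠PRU = 69°

1. ∠RXU = 20°  [P on ray XR]
2. ∠URX = 69°  [△URX]
3. ∠PRU = 69°  [P on ray RX]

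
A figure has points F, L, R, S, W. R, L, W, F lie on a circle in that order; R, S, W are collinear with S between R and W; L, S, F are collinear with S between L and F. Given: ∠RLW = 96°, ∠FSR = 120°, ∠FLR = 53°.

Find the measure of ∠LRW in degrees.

1. ∠LSW = 120°  [vertical angles at S]
2. ∠LSR = 60°  [linear pair at S on RW]
3. ∠LRW = 67°  [△RSL]

∠LRW = 67°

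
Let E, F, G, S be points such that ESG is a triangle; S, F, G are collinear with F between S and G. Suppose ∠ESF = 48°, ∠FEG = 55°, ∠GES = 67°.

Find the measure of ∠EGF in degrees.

∠EGF = 65°

1. ∠ESG = 48°  [F on ray SG]
2. ∠EGS = 65°  [△ESG]
3. ∠EGF = 65°  [F on ray GS]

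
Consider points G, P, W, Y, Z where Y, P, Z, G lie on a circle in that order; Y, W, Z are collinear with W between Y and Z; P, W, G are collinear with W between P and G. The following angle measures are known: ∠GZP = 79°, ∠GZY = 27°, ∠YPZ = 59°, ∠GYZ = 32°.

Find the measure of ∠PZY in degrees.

1. ∠GYP = 101°  [cyclic YPZG, opposite ∠Y+∠Z]
2. ∠GPY = 27°  [same arc YG]
3. ∠PGY = 52°  [△YPG]
4. ∠PZY = 52°  [same arc YP]

∠PZY = 52°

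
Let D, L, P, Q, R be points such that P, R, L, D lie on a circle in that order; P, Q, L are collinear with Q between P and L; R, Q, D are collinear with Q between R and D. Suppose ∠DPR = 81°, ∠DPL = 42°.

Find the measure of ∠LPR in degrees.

∠LPR = 39°

1. ∠DLR = 99°  [cyclic PRLD, opposite ∠P+∠L]
2. ∠DRL = 42°  [same arc LD]
3. ∠LDR = 39°  [△RLD]
4. ∠LPR = 39°  [same arc RL]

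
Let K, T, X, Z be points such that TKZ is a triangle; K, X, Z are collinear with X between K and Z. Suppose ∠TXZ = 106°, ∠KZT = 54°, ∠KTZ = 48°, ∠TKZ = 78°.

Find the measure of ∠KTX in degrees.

1. ∠KXT = 74°  [linear pair at X on KZ]
2. ∠TKX = 78°  [X on ray KZ]
3. ∠KTX = 28°  [△TKX]

∠KTX = 28°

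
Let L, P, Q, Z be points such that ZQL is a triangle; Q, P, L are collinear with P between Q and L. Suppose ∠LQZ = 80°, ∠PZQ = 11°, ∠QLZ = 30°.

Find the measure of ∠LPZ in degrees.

1. ∠PQZ = 80°  [P on ray QL]
2. ∠QPZ = 89°  [△ZQP]
3. ∠LPZ = 91°  [linear pair at P on QL]

∠LPZ = 91°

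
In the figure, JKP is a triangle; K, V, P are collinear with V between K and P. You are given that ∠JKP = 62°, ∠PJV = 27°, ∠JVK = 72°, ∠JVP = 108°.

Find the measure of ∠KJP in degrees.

∠KJP = 73°

1. ∠JPV = 45°  [△JVP]
2. ∠JPK = 45°  [V on ray PK]
3. ∠KJP = 73°  [△JKP]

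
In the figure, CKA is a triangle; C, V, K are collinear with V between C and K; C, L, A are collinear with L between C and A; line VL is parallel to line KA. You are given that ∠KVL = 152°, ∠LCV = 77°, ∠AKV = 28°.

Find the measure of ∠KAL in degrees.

∠KAL = 75°

1. ∠CVL = 28°  [linear pair at V on CK]
2. ∠CLV = 75°  [△CVL]
3. ∠ALV = 105°  [linear pair at L on CA]
4. ∠KAL = 75°  [VL∥KA, co-interior at A–L]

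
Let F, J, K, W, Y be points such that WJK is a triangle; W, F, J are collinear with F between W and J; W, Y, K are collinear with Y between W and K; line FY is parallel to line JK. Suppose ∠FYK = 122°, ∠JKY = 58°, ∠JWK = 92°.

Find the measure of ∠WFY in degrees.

∠WFY = 30°

1. ∠FYW = 58°  [linear pair at Y on WK]
2. ∠FWY = 92°  [F on WJ, Y on WK]
3. ∠WFY = 30°  [△WFY]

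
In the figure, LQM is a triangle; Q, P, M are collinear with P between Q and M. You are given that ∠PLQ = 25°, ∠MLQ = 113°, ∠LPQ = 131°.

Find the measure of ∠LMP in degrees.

∠LMP = 43°

1. ∠LQP = 24°  [△LQP]
2. ∠LQM = 24°  [P on ray QM]
3. ∠LMQ = 43°  [△LQM]
4. ∠LMP = 43°  [P on ray MQ]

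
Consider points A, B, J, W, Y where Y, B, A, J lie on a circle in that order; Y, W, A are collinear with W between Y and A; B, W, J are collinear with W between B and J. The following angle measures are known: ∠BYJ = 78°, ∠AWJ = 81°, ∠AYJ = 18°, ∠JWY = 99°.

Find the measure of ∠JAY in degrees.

1. ∠BAJ = 102°  [cyclic YBAJ, opposite ∠Y+∠A]
2. ∠ABJ = 18°  [same arc AJ]
3. ∠AJB = 60°  [△BAJ]
4. ∠JAY = 39°  [△AWJ]

∠JAY = 39°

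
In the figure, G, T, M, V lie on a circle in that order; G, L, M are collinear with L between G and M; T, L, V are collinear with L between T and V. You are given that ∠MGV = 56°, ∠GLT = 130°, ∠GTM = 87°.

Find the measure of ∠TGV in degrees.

∠TGV = 75°

1. ∠MTV = 56°  [same arc MV]
2. ∠MLT = 50°  [linear pair at L on GM]
3. ∠GVM = 93°  [cyclic GTMV, opposite ∠T+∠V]
4. ∠GMT = 74°  [△TLM]
5. ∠GMV = 31°  [△GMV]
6. ∠GVT = 74°  [same arc GT]
7. ∠GTV = 31°  [same arc GV]
8. ∠TGV = 75°  [△GTV]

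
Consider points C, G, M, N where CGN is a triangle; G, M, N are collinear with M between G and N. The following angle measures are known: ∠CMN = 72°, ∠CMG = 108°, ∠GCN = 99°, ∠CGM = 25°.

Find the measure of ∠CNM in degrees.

∠CNM = 56°

1. ∠CGN = 25°  [M on ray GN]
2. ∠CNG = 56°  [△CGN]
3. ∠CNM = 56°  [M on ray NG]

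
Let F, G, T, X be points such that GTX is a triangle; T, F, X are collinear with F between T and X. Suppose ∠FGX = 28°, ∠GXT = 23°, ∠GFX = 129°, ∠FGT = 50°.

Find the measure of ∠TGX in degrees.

1. ∠GFT = 51°  [linear pair at F on TX]
2. ∠FTG = 79°  [△GTF]
3. ∠GTX = 79°  [F on ray TX]
4. ∠TGX = 78°  [△GTX]

∠TGX = 78°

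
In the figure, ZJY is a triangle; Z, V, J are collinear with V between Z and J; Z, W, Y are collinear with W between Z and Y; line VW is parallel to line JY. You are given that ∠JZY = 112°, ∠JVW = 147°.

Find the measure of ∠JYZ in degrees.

∠JYZ = 35°

1. ∠VZW = 112°  [V on ZJ, W on ZY]
2. ∠WVZ = 33°  [linear pair at V on ZJ]
3. ∠VWZ = 35°  [△ZVW]
4. ∠JYZ = 35°  [VW∥JY, corresponding at W]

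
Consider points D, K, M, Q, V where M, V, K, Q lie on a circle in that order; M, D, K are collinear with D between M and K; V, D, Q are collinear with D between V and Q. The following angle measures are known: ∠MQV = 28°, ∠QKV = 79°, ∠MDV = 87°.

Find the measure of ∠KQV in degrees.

∠KQV = 42°

1. ∠MKV = 28°  [same arc MV]
2. ∠KDV = 93°  [linear pair at D on MK]
3. ∠KVQ = 59°  [△VDK]
4. ∠KQV = 42°  [△VKQ]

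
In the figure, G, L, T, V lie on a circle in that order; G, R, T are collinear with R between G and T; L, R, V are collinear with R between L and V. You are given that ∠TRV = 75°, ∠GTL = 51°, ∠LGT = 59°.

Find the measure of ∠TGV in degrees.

∠TGV = 24°

1. ∠GRV = 105°  [linear pair at R on GT]
2. ∠GVL = 51°  [same arc GL]
3. ∠TGV = 24°  [△GRV]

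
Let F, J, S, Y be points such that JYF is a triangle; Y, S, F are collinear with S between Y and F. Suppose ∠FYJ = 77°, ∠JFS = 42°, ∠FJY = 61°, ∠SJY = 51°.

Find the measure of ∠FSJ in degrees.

∠FSJ = 128°

1. ∠JYS = 77°  [S on ray YF]
2. ∠JSY = 52°  [△JYS]
3. ∠FSJ = 128°  [linear pair at S on YF]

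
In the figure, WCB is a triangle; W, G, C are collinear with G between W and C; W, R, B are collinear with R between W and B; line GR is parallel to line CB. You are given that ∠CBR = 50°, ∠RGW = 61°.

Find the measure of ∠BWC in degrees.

∠BWC = 69°

1. ∠CBW = 50°  [R on ray BW]
2. ∠BCW = 61°  [GR∥CB, corresponding at G]
3. ∠BWC = 69°  [△WCB]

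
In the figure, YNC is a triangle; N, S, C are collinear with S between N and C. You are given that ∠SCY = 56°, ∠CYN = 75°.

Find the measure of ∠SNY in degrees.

∠SNY = 49°

1. ∠NCY = 56°  [S on ray CN]
2. ∠CNY = 49°  [△YNC]
3. ∠SNY = 49°  [S on ray NC]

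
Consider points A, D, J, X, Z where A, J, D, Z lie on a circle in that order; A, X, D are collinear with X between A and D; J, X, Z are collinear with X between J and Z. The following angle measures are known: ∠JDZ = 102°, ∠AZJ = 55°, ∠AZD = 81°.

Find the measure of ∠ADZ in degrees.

1. ∠JAZ = 78°  [cyclic AJDZ, opposite ∠A+∠D]
2. ∠AJZ = 47°  [△AJZ]
3. ∠ADZ = 47°  [same arc AZ]

∠ADZ = 47°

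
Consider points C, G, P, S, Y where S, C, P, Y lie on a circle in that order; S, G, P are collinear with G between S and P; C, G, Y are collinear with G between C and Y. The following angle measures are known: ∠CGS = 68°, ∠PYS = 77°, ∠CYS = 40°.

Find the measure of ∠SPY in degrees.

1. ∠PGY = 68°  [vertical angles at G]
2. ∠SGY = 112°  [linear pair at G on SP]
3. ∠PSY = 28°  [△SGY]
4. ∠SPY = 75°  [△SPY]

∠SPY = 75°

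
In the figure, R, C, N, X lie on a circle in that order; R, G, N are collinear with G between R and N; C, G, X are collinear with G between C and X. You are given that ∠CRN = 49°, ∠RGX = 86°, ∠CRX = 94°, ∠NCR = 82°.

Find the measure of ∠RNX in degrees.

∠RNX = 37°

1. ∠CXN = 49°  [same arc CN]
2. ∠NGX = 94°  [linear pair at G on RN]
3. ∠RNX = 37°  [△NGX]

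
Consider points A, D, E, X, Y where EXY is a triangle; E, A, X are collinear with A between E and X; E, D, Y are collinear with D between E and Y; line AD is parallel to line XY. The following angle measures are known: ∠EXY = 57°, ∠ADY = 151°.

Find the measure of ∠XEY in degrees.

∠XEY = 94°

1. ∠DAE = 57°  [AD∥XY, corresponding at A]
2. ∠ADE = 29°  [linear pair at D on EY]
3. ∠AED = 94°  [△EAD]
4. ∠XEY = 94°  [A on EX, D on EY]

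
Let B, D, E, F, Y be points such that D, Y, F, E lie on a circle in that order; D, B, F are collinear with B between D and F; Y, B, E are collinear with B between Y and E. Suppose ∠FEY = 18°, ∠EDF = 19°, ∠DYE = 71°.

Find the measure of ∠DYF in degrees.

1. ∠DFE = 71°  [same arc DE]
2. ∠DEF = 90°  [△DFE]
3. ∠DYF = 90°  [cyclic DYFE, opposite ∠Y+∠E]

∠DYF = 90°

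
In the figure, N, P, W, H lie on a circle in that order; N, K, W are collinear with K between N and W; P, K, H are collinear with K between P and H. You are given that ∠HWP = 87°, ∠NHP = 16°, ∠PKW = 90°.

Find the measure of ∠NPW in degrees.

1. ∠HNP = 93°  [cyclic NPWH, opposite ∠N+∠W]
2. ∠NWP = 16°  [same arc NP]
3. ∠HPN = 71°  [△NPH]
4. ∠NKP = 90°  [linear pair at K on NW]
5. ∠PNW = 19°  [△NKP]
6. ∠NPW = 145°  [△NPW]

∠NPW = 145°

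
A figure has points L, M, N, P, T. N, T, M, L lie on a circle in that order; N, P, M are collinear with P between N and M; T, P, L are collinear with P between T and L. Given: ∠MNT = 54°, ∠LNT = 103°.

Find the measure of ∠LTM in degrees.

1. ∠MLT = 54°  [same arc TM]
2. ∠LMT = 77°  [cyclic NTML, opposite ∠N+∠M]
3. ∠LTM = 49°  [△TML]

∠LTM = 49°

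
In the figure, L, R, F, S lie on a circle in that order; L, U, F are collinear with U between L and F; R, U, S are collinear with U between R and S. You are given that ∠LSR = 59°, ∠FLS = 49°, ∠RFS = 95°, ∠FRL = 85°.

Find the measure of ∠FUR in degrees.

1. ∠LFR = 59°  [same arc LR]
2. ∠FRS = 49°  [same arc FS]
3. ∠FUR = 72°  [△RUF]

∠FUR = 72°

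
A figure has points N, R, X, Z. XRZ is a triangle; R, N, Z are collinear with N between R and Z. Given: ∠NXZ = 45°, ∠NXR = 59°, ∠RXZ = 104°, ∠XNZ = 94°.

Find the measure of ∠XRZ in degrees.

1. ∠NZX = 41°  [△XNZ]
2. ∠RZX = 41°  [N on ray ZR]
3. ∠XRZ = 35°  [△XRZ]

∠XRZ = 35°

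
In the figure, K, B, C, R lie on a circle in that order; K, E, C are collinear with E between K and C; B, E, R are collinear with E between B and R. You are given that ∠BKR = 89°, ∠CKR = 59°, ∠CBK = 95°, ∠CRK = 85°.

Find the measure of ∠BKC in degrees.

∠BKC = 30°

1. ∠BCR = 91°  [cyclic KBCR, opposite ∠K+∠C]
2. ∠CBR = 59°  [same arc CR]
3. ∠BRC = 30°  [△BCR]
4. ∠BKC = 30°  [same arc BC]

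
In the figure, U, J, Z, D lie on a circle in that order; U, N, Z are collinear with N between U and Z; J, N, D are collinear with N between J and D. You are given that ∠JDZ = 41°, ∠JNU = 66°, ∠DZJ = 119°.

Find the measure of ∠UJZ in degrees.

1. ∠JUZ = 41°  [same arc JZ]
2. ∠DJZ = 20°  [△JZD]
3. ∠JNZ = 114°  [linear pair at N on UZ]
4. ∠JZU = 46°  [△JNZ]
5. ∠UJZ = 93°  [△UJZ]

∠UJZ = 93°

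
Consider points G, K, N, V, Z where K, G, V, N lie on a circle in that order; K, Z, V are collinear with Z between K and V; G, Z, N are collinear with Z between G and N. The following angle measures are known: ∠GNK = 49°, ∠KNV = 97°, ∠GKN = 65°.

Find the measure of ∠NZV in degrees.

∠NZV = 66°

1. ∠GVK = 49°  [same arc KG]
2. ∠KGN = 66°  [△KGN]
3. ∠KGV = 83°  [cyclic KGVN, opposite ∠G+∠N]
4. ∠GKV = 48°  [△KGV]
5. ∠KVN = 66°  [same arc KN]
6. ∠GNV = 48°  [same arc GV]
7. ∠NZV = 66°  [△VZN]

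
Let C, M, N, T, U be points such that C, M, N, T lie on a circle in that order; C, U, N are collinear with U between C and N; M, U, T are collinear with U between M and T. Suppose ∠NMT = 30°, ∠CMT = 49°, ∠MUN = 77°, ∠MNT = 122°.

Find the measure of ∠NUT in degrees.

1. ∠MTN = 28°  [△MNT]
2. ∠CNT = 49°  [same arc CT]
3. ∠NUT = 103°  [△NUT]

∠NUT = 103°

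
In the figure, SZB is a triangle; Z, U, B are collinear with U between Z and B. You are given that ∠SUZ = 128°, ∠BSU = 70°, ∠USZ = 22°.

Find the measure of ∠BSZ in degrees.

∠BSZ = 92°

1. ∠SZU = 30°  [△SZU]
2. ∠BUS = 52°  [linear pair at U on ZB]
3. ∠SBU = 58°  [△SUB]
4. ∠BZS = 30°  [U on ray ZB]
5. ∠SBZ = 58°  [U on ray BZ]
6. ∠BSZ = 92°  [△SZB]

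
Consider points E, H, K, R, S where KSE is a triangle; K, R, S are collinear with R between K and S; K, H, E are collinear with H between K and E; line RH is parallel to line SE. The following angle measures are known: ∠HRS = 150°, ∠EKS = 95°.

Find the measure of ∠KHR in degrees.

1. ∠HRK = 30°  [linear pair at R on KS]
2. ∠HKR = 95°  [R on KS, H on KE]
3. ∠KHR = 55°  [△KRH]

∠KHR = 55°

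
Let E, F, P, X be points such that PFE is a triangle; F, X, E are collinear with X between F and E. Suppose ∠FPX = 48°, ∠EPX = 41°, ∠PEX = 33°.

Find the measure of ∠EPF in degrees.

∠EPF = 89°

1. ∠EXP = 106°  [△PXE]
2. ∠FEP = 33°  [X on ray EF]
3. ∠FXP = 74°  [linear pair at X on FE]
4. ∠PFX = 58°  [△PFX]
5. ∠EFP = 58°  [X on ray FE]
6. ∠EPF = 89°  [△PFE]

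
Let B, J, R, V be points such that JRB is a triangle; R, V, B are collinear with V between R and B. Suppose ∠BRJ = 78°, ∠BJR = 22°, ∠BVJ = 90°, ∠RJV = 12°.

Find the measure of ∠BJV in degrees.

∠BJV = 10°

1. ∠JBR = 80°  [△JRB]
2. ∠JBV = 80°  [V on ray BR]
3. ∠BJV = 10°  [△JVB]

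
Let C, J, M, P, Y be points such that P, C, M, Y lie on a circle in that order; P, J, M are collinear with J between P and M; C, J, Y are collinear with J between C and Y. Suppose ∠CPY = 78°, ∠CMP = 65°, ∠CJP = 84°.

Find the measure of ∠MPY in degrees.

1. ∠CYP = 65°  [same arc PC]
2. ∠MJY = 84°  [vertical angles at J]
3. ∠PJY = 96°  [linear pair at J on PM]
4. ∠MPY = 19°  [△PJY]

∠MPY = 19°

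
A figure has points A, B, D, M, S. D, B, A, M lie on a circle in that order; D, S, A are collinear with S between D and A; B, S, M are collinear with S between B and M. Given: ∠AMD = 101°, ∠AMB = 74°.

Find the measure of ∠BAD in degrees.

∠BAD = 27°

1. ∠ABD = 79°  [cyclic DBAM, opposite ∠B+∠M]
2. ∠ADB = 74°  [same arc BA]
3. ∠BAD = 27°  [△DBA]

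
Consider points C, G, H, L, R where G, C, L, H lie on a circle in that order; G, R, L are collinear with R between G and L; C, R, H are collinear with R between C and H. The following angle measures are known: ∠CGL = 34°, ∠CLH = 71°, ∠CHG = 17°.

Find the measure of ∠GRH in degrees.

1. ∠CHL = 34°  [same arc CL]
2. ∠HCL = 75°  [△CLH]
3. ∠HGL = 75°  [same arc LH]
4. ∠GRH = 88°  [△GRH]

∠GRH = 88°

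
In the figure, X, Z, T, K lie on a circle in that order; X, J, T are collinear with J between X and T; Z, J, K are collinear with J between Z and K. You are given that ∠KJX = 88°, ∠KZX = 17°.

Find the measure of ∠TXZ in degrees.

1. ∠TJZ = 88°  [vertical angles at J]
2. ∠XJZ = 92°  [linear pair at J on XT]
3. ∠TXZ = 71°  [△XJZ]

∠TXZ = 71°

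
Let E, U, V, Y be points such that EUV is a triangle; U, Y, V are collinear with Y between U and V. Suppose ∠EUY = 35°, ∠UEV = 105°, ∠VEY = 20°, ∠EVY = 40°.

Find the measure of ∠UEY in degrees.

1. ∠EYV = 120°  [△EYV]
2. ∠EYU = 60°  [linear pair at Y on UV]
3. ∠UEY = 85°  [△EUY]

∠UEY = 85°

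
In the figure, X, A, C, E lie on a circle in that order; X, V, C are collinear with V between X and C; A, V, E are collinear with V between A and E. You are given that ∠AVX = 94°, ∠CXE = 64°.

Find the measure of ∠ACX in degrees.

1. ∠AVC = 86°  [linear pair at V on XC]
2. ∠CAE = 64°  [same arc CE]
3. ∠ACX = 30°  [△AVC]

∠ACX = 30°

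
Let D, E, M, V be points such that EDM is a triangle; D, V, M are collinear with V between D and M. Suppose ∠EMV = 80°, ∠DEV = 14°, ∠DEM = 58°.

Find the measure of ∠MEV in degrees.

1. ∠DME = 80°  [V on ray MD]
2. ∠EDM = 42°  [△EDM]
3. ∠EDV = 42°  [V on ray DM]
4. ∠DVE = 124°  [△EDV]
5. ∠EVM = 56°  [linear pair at V on DM]
6. ∠MEV = 44°  [△EVM]

∠MEV = 44°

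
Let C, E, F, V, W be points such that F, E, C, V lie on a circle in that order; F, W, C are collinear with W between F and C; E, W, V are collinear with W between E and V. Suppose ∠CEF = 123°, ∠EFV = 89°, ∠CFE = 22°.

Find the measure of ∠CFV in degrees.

∠CFV = 67°

1. ∠ECV = 91°  [cyclic FECV, opposite ∠F+∠C]
2. ∠CVE = 22°  [same arc EC]
3. ∠CEV = 67°  [△ECV]
4. ∠CFV = 67°  [same arc CV]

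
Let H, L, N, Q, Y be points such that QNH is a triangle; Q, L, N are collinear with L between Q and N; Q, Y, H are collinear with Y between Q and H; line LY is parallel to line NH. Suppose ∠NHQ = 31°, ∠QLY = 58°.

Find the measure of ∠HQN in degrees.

1. ∠LYQ = 31°  [LY∥NH, corresponding at Y]
2. ∠LQY = 91°  [△QLY]
3. ∠HQN = 91°  [L on QN, Y on QH]

∠HQN = 91°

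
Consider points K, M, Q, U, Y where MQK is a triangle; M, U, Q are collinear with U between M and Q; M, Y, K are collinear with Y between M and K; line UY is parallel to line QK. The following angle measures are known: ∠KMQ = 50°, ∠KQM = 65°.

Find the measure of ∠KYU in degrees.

∠KYU = 115°

1. ∠MKQ = 65°  [△MQK]
2. ∠MYU = 65°  [UY∥QK, corresponding at Y]
3. ∠KYU = 115°  [linear pair at Y on MK]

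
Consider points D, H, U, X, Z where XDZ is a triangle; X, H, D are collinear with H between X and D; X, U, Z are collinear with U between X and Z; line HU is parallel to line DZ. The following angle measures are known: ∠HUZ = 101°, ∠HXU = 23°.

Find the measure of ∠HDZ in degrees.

∠HDZ = 78°

1. ∠HUX = 79°  [linear pair at U on XZ]
2. ∠UHX = 78°  [△XHU]
3. ∠DHU = 102°  [linear pair at H on XD]
4. ∠HDZ = 78°  [HU∥DZ, co-interior at D–H]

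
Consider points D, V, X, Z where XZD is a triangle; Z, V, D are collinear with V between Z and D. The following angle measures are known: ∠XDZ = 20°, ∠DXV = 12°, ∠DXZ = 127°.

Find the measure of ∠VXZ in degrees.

∠VXZ = 115°

1. ∠DZX = 33°  [△XZD]
2. ∠VDX = 20°  [V on ray DZ]
3. ∠DVX = 148°  [△XVD]
4. ∠VZX = 33°  [V on ray ZD]
5. ∠XVZ = 32°  [linear pair at V on ZD]
6. ∠VXZ = 115°  [△XZV]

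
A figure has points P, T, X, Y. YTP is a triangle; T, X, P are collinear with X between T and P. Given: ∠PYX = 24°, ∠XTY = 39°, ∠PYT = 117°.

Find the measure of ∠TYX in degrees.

1. ∠PTY = 39°  [X on ray TP]
2. ∠TPY = 24°  [△YTP]
3. ∠XPY = 24°  [X on ray PT]
4. ∠PXY = 132°  [△YXP]
5. ∠TXY = 48°  [linear pair at X on TP]
6. ∠TYX = 93°  [△YTX]

∠TYX = 93°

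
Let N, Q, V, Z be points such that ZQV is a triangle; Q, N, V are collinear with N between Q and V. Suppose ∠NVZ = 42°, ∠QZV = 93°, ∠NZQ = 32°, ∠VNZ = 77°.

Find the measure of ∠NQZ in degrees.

1. ∠QVZ = 42°  [N on ray VQ]
2. ∠VQZ = 45°  [△ZQV]
3. ∠NQZ = 45°  [N on ray QV]

∠NQZ = 45°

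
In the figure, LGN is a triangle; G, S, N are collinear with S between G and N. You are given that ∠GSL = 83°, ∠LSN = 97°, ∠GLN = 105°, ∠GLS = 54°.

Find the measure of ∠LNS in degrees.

1. ∠LGS = 43°  [△LGS]
2. ∠LGN = 43°  [S on ray GN]
3. ∠GNL = 32°  [△LGN]
4. ∠LNS = 32°  [S on ray NG]

∠LNS = 32°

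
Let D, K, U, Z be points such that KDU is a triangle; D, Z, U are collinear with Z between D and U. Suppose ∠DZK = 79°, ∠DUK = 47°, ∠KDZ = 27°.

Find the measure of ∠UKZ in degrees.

1. ∠KZU = 101°  [linear pair at Z on DU]
2. ∠KUZ = 47°  [Z on ray UD]
3. ∠UKZ = 32°  [△KZU]

∠UKZ = 32°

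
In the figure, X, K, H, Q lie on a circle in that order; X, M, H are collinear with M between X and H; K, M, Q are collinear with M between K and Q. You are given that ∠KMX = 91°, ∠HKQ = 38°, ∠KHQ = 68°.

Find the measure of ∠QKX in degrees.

∠QKX = 15°

1. ∠HMQ = 91°  [vertical angles at M]
2. ∠HXQ = 38°  [same arc HQ]
3. ∠KXQ = 112°  [cyclic XKHQ, opposite ∠X+∠H]
4. ∠QMX = 89°  [linear pair at M on XH]
5. ∠KQX = 53°  [△XMQ]
6. ∠QKX = 15°  [△XKQ]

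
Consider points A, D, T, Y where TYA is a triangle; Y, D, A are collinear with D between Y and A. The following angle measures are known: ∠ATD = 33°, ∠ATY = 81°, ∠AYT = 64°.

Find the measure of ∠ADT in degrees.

∠ADT = 112°

1. ∠TAY = 35°  [△TYA]
2. ∠DAT = 35°  [D on ray AY]
3. ∠ADT = 112°  [△TDA]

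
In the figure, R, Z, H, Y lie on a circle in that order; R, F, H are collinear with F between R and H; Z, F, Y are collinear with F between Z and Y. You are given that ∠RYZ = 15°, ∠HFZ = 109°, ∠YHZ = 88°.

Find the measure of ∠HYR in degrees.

∠HYR = 51°

1. ∠RHZ = 15°  [same arc RZ]
2. ∠RFY = 109°  [vertical angles at F]
3. ∠HZY = 56°  [△ZFH]
4. ∠HYZ = 36°  [△ZHY]
5. ∠HFY = 71°  [linear pair at F on RH]
6. ∠HRY = 56°  [△RFY]
7. ∠RHY = 73°  [△HFY]
8. ∠HYR = 51°  [△RHY]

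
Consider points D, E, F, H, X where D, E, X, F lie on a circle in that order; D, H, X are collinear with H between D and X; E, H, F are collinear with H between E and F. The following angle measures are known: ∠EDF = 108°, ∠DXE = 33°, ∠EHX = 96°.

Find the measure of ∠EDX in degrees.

1. ∠DFE = 33°  [same arc DE]
2. ∠DHE = 84°  [linear pair at H on DX]
3. ∠DEF = 39°  [△DEF]
4. ∠EDX = 57°  [△DHE]

∠EDX = 57°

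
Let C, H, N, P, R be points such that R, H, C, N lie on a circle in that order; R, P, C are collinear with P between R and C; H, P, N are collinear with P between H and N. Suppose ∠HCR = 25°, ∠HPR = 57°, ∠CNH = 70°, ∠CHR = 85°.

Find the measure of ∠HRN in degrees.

1. ∠HNR = 25°  [same arc RH]
2. ∠CRH = 70°  [△RHC]
3. ∠NHR = 53°  [△RPH]
4. ∠HRN = 102°  [△RHN]

∠HRN = 102°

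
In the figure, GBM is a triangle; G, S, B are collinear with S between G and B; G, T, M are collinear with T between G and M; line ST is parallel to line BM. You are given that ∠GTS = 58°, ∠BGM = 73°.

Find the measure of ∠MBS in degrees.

∠MBS = 49°

1. ∠BMG = 58°  [ST∥BM, corresponding at T]
2. ∠GBM = 49°  [△GBM]
3. ∠MBS = 49°  [S on ray BG]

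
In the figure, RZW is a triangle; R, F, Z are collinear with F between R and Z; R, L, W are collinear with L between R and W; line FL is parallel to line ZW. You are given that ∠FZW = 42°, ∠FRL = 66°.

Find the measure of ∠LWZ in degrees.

∠LWZ = 72°

1. ∠RZW = 42°  [F on ray ZR]
2. ∠WRZ = 66°  [F on RZ, L on RW]
3. ∠RWZ = 72°  [△RZW]
4. ∠LWZ = 72°  [L on ray WR]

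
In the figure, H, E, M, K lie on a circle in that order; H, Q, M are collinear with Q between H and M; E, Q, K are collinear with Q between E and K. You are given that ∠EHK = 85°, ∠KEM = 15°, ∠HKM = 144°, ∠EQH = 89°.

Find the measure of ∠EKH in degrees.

1. ∠EMK = 95°  [cyclic HEMK, opposite ∠H+∠M]
2. ∠EKM = 70°  [△EMK]
3. ∠HEM = 36°  [cyclic HEMK, opposite ∠E+∠K]
4. ∠EHM = 70°  [same arc EM]
5. ∠EMH = 74°  [△HEM]
6. ∠EKH = 74°  [same arc HE]

∠EKH = 74°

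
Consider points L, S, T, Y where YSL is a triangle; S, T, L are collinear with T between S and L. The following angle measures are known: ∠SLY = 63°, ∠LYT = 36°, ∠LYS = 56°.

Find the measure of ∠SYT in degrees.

∠SYT = 20°

1. ∠LSY = 61°  [△YSL]
2. ∠TLY = 63°  [T on ray LS]
3. ∠LTY = 81°  [△YTL]
4. ∠TSY = 61°  [T on ray SL]
5. ∠STY = 99°  [linear pair at T on SL]
6. ∠SYT = 20°  [△YST]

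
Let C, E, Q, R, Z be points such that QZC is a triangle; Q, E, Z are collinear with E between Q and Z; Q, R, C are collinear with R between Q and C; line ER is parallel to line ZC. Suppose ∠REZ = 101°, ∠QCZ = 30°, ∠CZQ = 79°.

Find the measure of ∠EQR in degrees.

1. ∠QER = 79°  [linear pair at E on QZ]
2. ∠ERQ = 30°  [ER∥ZC, corresponding at R]
3. ∠EQR = 71°  [△QER]

∠EQR = 71°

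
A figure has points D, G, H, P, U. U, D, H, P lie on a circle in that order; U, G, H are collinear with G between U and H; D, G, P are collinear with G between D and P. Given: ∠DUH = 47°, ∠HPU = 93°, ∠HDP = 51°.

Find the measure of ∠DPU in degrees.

1. ∠HDU = 87°  [cyclic UDHP, opposite ∠D+∠P]
2. ∠DHU = 46°  [△UDH]
3. ∠DPU = 46°  [same arc UD]

∠DPU = 46°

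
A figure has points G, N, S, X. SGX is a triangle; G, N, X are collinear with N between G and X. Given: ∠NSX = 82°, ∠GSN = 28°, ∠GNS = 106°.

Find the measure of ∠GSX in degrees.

1. ∠NGS = 46°  [△SGN]
2. ∠SNX = 74°  [linear pair at N on GX]
3. ∠SGX = 46°  [N on ray GX]
4. ∠NXS = 24°  [△SNX]
5. ∠GXS = 24°  [N on ray XG]
6. ∠GSX = 110°  [△SGX]

∠GSX = 110°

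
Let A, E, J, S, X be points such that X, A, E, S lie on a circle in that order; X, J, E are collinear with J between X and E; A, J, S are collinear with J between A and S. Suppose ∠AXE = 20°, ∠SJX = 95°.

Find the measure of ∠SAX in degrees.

1. ∠ASE = 20°  [same arc AE]
2. ∠EJS = 85°  [linear pair at J on XE]
3. ∠SEX = 75°  [△EJS]
4. ∠SAX = 75°  [same arc XS]

∠SAX = 75°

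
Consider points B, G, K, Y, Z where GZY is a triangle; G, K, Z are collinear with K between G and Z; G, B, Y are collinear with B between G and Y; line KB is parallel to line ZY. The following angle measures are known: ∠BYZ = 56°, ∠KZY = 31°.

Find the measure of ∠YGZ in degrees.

1. ∠GYZ = 56°  [B on ray YG]
2. ∠GZY = 31°  [K on ray ZG]
3. ∠YGZ = 93°  [△GZY]

∠YGZ = 93°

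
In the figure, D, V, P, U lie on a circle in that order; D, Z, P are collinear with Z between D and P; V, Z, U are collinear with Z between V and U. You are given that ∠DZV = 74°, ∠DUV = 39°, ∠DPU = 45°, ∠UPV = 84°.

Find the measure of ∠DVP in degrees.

1. ∠DPV = 39°  [same arc DV]
2. ∠DVU = 45°  [same arc DU]
3. ∠PDV = 61°  [△DZV]
4. ∠DVP = 80°  [△DVP]

∠DVP = 80°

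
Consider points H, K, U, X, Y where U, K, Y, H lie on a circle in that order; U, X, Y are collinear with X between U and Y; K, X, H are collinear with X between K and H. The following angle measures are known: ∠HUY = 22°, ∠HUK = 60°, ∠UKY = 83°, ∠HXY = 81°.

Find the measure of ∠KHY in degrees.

∠KHY = 38°

1. ∠HKY = 22°  [same arc YH]
2. ∠HYK = 120°  [cyclic UKYH, opposite ∠U+∠Y]
3. ∠KHY = 38°  [△KYH]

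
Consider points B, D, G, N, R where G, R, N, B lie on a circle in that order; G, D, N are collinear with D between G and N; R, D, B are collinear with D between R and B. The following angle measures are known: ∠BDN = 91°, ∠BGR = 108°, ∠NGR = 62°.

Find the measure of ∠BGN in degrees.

∠BGN = 46°

1. ∠BNR = 72°  [cyclic GRNB, opposite ∠G+∠N]
2. ∠NBR = 62°  [same arc RN]
3. ∠BRN = 46°  [△RNB]
4. ∠BGN = 46°  [same arc NB]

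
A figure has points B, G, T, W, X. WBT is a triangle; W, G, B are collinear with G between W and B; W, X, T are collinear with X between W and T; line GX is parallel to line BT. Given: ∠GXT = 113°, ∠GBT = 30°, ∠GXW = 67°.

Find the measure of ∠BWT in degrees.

1. ∠TBW = 30°  [G on ray BW]
2. ∠BTW = 67°  [GX∥BT, corresponding at X]
3. ∠BWT = 83°  [△WBT]

∠BWT = 83°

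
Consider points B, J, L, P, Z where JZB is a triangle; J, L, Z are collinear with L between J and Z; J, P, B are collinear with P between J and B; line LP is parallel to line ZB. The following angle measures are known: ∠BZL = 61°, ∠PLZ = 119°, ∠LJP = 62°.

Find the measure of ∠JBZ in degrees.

1. ∠BZJ = 61°  [L on ray ZJ]
2. ∠BJZ = 62°  [L on JZ, P on JB]
3. ∠JBZ = 57°  [△JZB]

∠JBZ = 57°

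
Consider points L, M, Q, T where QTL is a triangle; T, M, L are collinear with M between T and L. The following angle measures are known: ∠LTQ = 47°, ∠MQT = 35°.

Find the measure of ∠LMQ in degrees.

1. ∠MTQ = 47°  [M on ray TL]
2. ∠QMT = 98°  [△QTM]
3. ∠LMQ = 82°  [linear pair at M on TL]

∠LMQ = 82°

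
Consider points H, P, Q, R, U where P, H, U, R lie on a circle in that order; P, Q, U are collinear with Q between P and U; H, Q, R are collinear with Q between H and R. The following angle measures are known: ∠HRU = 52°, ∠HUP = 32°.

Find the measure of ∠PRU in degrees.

1. ∠HPU = 52°  [same arc HU]
2. ∠PHU = 96°  [△PHU]
3. ∠PRU = 84°  [cyclic PHUR, opposite ∠H+∠R]

∠PRU = 84°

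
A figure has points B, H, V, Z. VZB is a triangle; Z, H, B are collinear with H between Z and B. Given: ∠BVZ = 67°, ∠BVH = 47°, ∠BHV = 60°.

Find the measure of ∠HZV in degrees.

1. ∠HBV = 73°  [△VHB]
2. ∠VBZ = 73°  [H on ray BZ]
3. ∠BZV = 40°  [△VZB]
4. ∠HZV = 40°  [H on ray ZB]

∠HZV = 40°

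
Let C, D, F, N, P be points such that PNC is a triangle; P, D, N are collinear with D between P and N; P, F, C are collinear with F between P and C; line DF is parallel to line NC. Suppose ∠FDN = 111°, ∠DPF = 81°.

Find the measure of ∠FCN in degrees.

1. ∠FDP = 69°  [linear pair at D on PN]
2. ∠DFP = 30°  [△PDF]
3. ∠CFD = 150°  [linear pair at F on PC]
4. ∠FCN = 30°  [DF∥NC, co-interior at C–F]

∠FCN = 30°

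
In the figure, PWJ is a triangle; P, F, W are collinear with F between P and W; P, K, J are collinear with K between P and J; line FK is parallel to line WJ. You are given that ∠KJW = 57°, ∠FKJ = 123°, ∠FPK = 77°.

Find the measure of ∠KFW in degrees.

∠KFW = 134°

1. ∠FKP = 57°  [linear pair at K on PJ]
2. ∠KFP = 46°  [△PFK]
3. ∠KFW = 134°  [linear pair at F on PW]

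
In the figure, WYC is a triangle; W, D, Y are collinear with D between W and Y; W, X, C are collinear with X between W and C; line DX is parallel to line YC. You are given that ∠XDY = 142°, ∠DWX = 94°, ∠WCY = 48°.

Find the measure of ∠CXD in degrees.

∠CXD = 132°

1. ∠WDX = 38°  [linear pair at D on WY]
2. ∠DXW = 48°  [△WDX]
3. ∠CXD = 132°  [linear pair at X on WC]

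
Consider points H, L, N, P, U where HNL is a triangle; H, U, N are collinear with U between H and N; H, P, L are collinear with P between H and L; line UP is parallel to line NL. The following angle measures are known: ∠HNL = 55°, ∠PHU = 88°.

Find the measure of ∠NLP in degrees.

∠NLP = 37°

1. ∠HUP = 55°  [UP∥NL, corresponding at U]
2. ∠HPU = 37°  [△HUP]
3. ∠LPU = 143°  [linear pair at P on HL]
4. ∠NLP = 37°  [UP∥NL, co-interior at L–P]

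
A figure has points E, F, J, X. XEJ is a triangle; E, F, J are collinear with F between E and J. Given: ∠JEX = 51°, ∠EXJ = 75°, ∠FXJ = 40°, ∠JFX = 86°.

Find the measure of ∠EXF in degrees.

∠EXF = 35°

1. ∠FEX = 51°  [F on ray EJ]
2. ∠EFX = 94°  [linear pair at F on EJ]
3. ∠EXF = 35°  [△XEF]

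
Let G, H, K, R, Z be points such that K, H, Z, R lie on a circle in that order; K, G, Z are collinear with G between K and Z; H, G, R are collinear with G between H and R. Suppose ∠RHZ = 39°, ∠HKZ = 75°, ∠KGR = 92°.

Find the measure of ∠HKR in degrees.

1. ∠HRZ = 75°  [same arc HZ]
2. ∠HZR = 66°  [△HZR]
3. ∠HKR = 114°  [cyclic KHZR, opposite ∠K+∠Z]

∠HKR = 114°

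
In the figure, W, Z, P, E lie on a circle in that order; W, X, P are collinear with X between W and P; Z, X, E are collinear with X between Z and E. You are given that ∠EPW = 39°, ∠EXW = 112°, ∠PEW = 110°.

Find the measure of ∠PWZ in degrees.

∠PWZ = 73°

1. ∠EWP = 31°  [△WPE]
2. ∠PXZ = 112°  [vertical angles at X]
3. ∠PZW = 70°  [cyclic WZPE, opposite ∠Z+∠E]
4. ∠EZP = 31°  [same arc PE]
5. ∠WPZ = 37°  [△ZXP]
6. ∠PWZ = 73°  [△WZP]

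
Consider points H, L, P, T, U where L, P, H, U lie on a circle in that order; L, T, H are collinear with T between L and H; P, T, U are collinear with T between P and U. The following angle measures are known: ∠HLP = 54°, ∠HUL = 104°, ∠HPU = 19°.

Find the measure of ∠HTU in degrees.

1. ∠HUP = 54°  [same arc PH]
2. ∠HLU = 19°  [same arc HU]
3. ∠LHU = 57°  [△LHU]
4. ∠HTU = 69°  [△HTU]

∠HTU = 69°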